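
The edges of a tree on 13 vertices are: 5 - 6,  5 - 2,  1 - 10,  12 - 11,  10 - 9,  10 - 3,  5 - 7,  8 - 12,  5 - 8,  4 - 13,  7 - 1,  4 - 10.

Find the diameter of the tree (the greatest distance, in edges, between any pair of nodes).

8

BFS from 11 reaches 13 last, at distance 8; BFS from 13 confirms no node is farther.
Path: 11 – 12 – 8 – 5 – 7 – 1 – 10 – 4 – 13.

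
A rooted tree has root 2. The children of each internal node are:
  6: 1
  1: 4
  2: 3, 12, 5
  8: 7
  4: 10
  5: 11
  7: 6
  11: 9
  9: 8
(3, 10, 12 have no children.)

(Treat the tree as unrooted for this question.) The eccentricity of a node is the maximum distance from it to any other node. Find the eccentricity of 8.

5

Distances from 8 peak at 5, attained at 12 (3, 10 also at distance 5).
8–9–11–5–2–12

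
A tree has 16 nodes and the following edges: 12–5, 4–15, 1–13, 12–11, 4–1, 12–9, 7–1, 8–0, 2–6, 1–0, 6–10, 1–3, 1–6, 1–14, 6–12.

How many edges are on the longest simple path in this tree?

5

A longest path is 11–12–6–1–4–15, with 5 edges.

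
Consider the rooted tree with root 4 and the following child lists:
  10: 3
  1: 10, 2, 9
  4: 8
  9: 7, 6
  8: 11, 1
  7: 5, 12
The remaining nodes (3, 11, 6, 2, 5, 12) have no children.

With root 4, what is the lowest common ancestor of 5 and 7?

7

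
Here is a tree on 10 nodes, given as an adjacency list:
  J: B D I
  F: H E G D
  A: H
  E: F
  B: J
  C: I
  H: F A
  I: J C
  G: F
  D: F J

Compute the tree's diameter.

6

A longest path is C - I - J - D - F - H - A, with 6 edges.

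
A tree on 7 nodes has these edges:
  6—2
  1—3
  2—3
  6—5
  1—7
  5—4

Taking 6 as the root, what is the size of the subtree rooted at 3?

3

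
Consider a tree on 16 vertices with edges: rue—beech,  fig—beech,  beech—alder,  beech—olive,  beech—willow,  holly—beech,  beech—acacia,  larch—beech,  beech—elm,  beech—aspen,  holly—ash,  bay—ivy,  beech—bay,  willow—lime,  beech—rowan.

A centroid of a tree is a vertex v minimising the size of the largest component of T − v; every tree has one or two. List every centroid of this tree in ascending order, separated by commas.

If beech is removed the pieces have sizes 2, 2, 2, 1, 1, 1, 1, 1, 1, 1, 1, 1, all ≤ ⌊16/2⌋ = 8.
No neighbour of beech does as well, so beech is the unique centroid.

beech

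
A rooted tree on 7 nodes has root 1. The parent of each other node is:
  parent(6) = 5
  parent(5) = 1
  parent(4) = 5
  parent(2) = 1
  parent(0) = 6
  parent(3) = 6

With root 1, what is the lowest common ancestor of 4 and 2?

4's ancestor chain is 4, 5, 1 and 2's is 2, 1; they first meet at 1.

1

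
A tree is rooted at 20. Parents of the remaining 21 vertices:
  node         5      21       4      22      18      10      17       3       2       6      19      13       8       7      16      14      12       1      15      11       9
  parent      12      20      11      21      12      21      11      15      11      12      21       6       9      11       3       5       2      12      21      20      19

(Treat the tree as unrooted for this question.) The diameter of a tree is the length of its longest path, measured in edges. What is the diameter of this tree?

9

A longest path is 13 – 6 – 12 – 2 – 11 – 20 – 21 – 15 – 3 – 16, with 9 edges.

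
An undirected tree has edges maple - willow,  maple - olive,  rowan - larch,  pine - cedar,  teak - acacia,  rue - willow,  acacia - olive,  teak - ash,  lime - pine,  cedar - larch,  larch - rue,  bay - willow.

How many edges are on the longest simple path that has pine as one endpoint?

The node farthest from pine is ash, via pine – cedar – larch – rue – willow – maple – olive – acacia – teak – ash — 9 edges.

9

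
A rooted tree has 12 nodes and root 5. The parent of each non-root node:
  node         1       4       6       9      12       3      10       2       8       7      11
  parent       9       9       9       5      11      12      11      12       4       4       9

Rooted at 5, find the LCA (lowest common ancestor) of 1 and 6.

1's ancestor chain is 1, 9, 5 and 6's is 6, 9, 5; they first meet at 9.

9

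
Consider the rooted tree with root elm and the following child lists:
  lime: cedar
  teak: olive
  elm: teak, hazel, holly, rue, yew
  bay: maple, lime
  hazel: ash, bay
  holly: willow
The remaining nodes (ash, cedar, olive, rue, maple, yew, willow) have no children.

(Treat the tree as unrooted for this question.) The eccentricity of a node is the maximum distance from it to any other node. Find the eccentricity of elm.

4

Distances from elm peak at 4, attained at cedar.
elm-hazel-bay-lime-cedar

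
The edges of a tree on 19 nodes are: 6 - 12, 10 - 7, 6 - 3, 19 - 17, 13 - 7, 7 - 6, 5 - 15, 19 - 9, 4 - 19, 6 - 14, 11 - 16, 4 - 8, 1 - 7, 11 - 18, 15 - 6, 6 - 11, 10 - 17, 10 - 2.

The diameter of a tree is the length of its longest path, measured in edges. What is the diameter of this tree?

8

Starting from 16, a farthest node is 8 at distance 8.
One longest path: 16 – 11 – 6 – 7 – 10 – 17 – 19 – 4 – 8.
So the diameter is 8.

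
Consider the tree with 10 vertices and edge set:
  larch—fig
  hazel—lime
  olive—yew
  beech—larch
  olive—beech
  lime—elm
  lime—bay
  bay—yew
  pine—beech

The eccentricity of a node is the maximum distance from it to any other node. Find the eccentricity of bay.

5

Distances from bay peak at 5, attained at fig.
bay–yew–olive–beech–larch–fig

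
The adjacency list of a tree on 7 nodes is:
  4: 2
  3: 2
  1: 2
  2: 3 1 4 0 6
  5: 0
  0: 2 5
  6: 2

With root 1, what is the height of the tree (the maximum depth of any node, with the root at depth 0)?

3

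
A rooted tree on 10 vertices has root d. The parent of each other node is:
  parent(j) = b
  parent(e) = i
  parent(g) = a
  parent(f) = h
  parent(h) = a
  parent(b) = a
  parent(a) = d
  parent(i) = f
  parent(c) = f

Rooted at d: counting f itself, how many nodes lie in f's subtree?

4

The subtree rooted at f contains: f, c, i, e — 4 nodes.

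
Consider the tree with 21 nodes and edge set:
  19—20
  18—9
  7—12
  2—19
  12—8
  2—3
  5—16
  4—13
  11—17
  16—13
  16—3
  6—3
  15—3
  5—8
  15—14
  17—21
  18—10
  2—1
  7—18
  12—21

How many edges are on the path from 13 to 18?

6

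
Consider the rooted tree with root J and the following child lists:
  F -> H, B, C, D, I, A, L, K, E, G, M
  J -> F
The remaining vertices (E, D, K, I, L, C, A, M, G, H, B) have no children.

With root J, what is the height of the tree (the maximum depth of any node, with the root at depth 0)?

A deepest node is L, reached by J-F-L.
That path has 2 edges, so the height is 2.

2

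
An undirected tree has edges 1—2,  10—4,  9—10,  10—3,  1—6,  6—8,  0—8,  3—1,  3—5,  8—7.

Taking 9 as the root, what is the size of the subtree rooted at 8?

3

Descendants of 8 (including itself): 8, 0, 7. That's 3.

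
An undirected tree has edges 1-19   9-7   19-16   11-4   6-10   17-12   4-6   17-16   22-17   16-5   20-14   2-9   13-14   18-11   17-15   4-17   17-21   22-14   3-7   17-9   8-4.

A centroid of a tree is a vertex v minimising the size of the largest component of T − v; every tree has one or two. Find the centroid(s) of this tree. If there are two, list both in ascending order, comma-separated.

Removing 17 splits the tree into components of sizes 6, 4, 4, 4, 1, 1, 1; the largest is 6 ≤ ⌊22/2⌋ = 11.
Every other node leaves some component of size > 11, so the centroid is unique.

17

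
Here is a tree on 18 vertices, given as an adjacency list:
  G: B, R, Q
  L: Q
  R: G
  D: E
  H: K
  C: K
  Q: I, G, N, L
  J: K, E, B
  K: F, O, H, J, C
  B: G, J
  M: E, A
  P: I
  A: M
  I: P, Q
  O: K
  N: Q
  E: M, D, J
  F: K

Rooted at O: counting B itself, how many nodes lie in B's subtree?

8

B's subtree: {B, G, Q, R, L, N, I, P}, size 8.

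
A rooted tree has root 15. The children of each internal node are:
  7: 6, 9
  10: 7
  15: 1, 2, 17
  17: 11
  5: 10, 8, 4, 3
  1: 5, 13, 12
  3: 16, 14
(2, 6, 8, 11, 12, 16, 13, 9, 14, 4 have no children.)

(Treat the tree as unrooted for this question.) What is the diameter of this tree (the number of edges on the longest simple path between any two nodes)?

BFS from 11 reaches 9 last, at distance 7; BFS from 9 confirms no node is farther.
Path: 11 - 17 - 15 - 1 - 5 - 10 - 7 - 9.

7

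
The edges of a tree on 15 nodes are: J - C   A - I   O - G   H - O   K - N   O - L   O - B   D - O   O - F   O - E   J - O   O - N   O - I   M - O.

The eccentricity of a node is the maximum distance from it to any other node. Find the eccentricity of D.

The node farthest from D is A (C, K also at distance 3), via D-O-I-A — 3 edges.

3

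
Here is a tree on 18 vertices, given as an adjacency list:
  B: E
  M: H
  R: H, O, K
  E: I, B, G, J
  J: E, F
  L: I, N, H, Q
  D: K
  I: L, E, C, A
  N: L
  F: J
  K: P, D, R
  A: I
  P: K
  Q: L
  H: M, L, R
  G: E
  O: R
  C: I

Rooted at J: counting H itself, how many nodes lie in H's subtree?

Descendants of H (including itself): H, R, M, K, O, D, P. That's 7.

7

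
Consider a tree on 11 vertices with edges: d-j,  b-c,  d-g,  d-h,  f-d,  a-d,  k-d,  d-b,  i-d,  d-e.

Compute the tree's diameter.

3

Starting from c, a farthest node is e at distance 3.
One longest path: c–b–d–e.
So the diameter is 3.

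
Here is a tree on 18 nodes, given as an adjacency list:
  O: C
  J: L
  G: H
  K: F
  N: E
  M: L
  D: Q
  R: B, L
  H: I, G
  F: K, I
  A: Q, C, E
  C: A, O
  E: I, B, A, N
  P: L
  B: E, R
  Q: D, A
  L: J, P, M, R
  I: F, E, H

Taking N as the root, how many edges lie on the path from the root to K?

Path from N to K: N–E–I–F–K, which has 4 edges.

4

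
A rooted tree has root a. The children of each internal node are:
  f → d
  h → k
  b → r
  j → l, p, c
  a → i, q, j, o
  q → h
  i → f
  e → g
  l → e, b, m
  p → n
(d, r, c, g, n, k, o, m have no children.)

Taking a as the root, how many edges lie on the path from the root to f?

a – i – f — 2 edges.

2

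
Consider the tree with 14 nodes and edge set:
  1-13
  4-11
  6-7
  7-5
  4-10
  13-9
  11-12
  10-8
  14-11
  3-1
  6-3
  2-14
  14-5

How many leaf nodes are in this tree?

4

The leaves are 2, 8, 9, 12.
That is 4 leaves.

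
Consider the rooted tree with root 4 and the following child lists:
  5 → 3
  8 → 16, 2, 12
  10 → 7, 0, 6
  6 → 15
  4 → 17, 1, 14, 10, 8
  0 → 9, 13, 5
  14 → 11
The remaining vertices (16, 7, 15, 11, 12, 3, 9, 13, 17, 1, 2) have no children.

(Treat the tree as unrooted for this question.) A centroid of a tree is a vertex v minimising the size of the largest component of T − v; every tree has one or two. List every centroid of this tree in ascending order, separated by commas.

4, 10

If 10 is removed the pieces have sizes 9, 5, 2, 1, all ≤ ⌊18/2⌋ = 9.
Its neighbour 4 also leaves a largest component of size 9, so both are centroids.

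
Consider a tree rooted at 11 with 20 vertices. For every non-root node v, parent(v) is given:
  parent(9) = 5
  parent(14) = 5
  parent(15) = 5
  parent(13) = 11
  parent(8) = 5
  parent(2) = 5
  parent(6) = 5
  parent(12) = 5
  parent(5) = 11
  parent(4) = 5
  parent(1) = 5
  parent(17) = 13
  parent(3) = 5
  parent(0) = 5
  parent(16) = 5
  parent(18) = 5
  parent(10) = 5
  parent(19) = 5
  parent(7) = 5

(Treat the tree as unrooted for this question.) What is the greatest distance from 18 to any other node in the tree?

The node farthest from 18 is 17, via 18–5–11–13–17 — 4 edges.

4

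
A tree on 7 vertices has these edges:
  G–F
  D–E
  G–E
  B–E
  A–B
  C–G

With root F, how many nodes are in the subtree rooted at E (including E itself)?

Descendants of E (including itself): E, D, B, A. That's 4.

4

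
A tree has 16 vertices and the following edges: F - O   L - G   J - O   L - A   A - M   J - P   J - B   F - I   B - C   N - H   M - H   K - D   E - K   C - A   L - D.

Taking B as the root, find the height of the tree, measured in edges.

6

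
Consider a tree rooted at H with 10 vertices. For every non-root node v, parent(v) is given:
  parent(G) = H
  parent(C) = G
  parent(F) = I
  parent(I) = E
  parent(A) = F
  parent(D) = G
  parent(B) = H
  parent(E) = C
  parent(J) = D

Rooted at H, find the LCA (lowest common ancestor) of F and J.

G

Ancestors of F (toward the root): F, I, E, C, G, H.
Ancestors of J: J, D, G, H.
The deepest node appearing in both lists is G.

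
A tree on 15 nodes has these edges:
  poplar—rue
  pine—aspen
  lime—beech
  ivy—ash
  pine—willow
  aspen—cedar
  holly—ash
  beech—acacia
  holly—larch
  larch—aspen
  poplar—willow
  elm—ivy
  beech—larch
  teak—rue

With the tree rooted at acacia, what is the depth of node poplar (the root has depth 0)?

6

Climbing from poplar to the root: poplar – willow – pine – aspen – larch – beech – acacia. That's 6 steps.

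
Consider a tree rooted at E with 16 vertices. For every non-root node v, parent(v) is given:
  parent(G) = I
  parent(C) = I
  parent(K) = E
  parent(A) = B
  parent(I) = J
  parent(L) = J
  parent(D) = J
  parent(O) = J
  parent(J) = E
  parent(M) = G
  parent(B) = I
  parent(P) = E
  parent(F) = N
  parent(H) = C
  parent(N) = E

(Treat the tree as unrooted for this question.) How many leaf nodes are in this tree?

9

The leaves are A, D, F, H, K, L, M, O, P.
That is 9 leaves.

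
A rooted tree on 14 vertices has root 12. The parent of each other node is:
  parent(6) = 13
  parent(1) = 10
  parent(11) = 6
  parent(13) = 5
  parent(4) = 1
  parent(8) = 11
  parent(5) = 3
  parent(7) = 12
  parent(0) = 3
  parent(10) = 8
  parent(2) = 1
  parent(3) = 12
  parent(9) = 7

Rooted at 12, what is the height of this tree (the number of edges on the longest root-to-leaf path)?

The longest root-to-leaf path is 12 → 3 → 5 → 13 → 6 → 11 → 8 → 10 → 1 → 2 (9 edges).

9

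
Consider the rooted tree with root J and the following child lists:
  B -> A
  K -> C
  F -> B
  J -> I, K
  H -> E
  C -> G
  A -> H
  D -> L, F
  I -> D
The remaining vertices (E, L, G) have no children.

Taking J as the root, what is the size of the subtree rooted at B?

The subtree rooted at B contains: B, A, H, E — 4 nodes.

4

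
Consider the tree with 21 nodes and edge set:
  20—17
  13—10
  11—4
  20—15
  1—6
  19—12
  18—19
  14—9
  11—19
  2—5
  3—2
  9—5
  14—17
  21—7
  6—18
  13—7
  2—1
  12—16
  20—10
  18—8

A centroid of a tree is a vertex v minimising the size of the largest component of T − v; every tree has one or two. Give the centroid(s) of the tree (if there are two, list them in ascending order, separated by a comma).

2

Delete 2: the remaining components have sizes 10, 9, 1. Max 10 ≤ 10, so 2 is a centroid.
Every other node leaves some component of size > 10, so the centroid is unique.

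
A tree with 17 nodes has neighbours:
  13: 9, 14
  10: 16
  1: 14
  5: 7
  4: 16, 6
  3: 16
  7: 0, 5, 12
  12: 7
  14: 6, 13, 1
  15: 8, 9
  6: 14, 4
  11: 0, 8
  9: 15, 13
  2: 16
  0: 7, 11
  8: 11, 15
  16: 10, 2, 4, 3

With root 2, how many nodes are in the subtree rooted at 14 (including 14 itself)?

11

The subtree rooted at 14 contains: 14, 13, 1, 9, 15, 8, 11, 0, 7, 5, 12 — 11 nodes.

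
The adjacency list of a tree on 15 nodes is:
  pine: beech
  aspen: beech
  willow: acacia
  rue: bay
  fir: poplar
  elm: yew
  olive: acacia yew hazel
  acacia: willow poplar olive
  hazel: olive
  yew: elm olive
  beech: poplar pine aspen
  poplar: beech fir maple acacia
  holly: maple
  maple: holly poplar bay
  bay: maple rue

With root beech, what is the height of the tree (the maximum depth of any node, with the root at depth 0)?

A deepest node is elm, reached by beech–poplar–acacia–olive–yew–elm.
That path has 5 edges, so the height is 5.

5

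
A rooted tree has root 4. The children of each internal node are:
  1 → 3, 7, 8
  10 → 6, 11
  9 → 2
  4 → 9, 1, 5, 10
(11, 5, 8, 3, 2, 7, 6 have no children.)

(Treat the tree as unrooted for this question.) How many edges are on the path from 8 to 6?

The path is 8 - 1 - 4 - 10 - 6, which has 4 edges.

4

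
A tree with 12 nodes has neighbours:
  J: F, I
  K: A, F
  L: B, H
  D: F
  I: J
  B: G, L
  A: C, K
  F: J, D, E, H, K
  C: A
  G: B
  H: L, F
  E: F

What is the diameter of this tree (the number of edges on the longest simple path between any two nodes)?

7

A longest path is G-B-L-H-F-K-A-C, with 7 edges.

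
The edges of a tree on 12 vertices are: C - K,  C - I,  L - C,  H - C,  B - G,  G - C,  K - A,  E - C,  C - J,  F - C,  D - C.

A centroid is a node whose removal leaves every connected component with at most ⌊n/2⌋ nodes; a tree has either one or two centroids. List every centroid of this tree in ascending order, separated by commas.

Removing C splits the tree into components of sizes 2, 2, 1, 1, 1, 1, 1, 1, 1; the largest is 2 ≤ ⌊12/2⌋ = 6.
No neighbour of C does as well, so C is the unique centroid.

C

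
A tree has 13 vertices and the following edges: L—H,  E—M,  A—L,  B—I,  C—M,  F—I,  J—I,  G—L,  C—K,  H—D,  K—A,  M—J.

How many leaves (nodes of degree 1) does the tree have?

5

The leaves are B, D, E, F, G.
That is 5 leaves.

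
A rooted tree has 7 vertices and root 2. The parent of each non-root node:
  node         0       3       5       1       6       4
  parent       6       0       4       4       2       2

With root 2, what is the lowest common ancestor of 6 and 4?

6's ancestor chain is 6, 2 and 4's is 4, 2; they first meet at 2.

2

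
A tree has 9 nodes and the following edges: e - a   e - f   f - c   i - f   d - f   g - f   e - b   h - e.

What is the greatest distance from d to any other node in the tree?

3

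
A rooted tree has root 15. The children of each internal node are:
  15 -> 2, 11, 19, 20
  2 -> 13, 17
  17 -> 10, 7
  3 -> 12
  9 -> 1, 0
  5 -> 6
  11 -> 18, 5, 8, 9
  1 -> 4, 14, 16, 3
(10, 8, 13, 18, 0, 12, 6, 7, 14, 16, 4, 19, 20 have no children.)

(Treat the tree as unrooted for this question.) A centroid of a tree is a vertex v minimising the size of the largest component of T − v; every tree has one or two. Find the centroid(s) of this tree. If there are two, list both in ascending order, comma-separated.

11

Removing 11 splits the tree into components of sizes 8, 8, 2, 1, 1; the largest is 8 ≤ ⌊21/2⌋ = 10.
No neighbour of 11 does as well, so 11 is the unique centroid.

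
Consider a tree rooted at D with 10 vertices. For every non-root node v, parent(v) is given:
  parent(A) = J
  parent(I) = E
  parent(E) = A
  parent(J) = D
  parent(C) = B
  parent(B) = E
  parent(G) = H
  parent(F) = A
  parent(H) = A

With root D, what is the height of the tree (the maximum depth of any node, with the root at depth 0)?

A deepest node is C, reached by D–J–A–E–B–C.
That path has 5 edges, so the height is 5.

5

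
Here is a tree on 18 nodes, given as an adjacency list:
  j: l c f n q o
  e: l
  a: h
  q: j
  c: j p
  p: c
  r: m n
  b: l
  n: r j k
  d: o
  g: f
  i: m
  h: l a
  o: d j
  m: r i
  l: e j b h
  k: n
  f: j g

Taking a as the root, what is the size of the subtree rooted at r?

3

The subtree rooted at r contains: r, m, i — 3 nodes.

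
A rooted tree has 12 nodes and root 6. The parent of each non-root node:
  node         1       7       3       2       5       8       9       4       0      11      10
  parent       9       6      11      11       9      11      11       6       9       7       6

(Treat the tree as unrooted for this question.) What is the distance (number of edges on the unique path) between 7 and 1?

Walking from 7: 7–11–9–1. Length 3.

3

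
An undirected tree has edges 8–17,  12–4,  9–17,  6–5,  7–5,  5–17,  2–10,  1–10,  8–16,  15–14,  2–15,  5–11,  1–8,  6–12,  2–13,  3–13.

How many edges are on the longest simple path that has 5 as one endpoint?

7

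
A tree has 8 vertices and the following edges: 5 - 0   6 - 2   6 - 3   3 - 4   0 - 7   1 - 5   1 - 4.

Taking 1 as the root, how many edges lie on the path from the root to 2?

Climbing from 2 to the root: 2 – 6 – 3 – 4 – 1. That's 4 steps.

4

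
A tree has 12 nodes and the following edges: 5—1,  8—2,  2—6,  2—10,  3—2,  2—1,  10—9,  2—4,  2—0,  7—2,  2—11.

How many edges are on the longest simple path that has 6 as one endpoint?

A farthest node from 6 is 5 (9 also at distance 3).
The path 6–2–1–5 has 3 edges.

3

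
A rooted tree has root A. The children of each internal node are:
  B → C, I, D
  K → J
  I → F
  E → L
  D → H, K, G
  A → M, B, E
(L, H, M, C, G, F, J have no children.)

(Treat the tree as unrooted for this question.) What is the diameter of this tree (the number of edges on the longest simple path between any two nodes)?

6

A longest path is L – E – A – B – D – K – J, with 6 edges.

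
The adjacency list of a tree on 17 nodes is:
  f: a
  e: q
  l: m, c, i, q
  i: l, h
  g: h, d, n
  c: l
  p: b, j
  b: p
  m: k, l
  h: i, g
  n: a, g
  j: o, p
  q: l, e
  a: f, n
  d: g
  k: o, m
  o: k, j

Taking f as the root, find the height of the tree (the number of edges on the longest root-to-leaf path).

12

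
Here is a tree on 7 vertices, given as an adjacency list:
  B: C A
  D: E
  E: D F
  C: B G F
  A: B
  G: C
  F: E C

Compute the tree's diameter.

5

BFS from D reaches A last, at distance 5; BFS from A confirms no node is farther.
Path: D - E - F - C - B - A.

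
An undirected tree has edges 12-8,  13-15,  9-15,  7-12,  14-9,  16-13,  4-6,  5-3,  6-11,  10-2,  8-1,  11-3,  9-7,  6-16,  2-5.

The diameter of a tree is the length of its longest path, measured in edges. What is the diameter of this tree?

13

A longest path is 10–2–5–3–11–6–16–13–15–9–7–12–8–1, with 13 edges.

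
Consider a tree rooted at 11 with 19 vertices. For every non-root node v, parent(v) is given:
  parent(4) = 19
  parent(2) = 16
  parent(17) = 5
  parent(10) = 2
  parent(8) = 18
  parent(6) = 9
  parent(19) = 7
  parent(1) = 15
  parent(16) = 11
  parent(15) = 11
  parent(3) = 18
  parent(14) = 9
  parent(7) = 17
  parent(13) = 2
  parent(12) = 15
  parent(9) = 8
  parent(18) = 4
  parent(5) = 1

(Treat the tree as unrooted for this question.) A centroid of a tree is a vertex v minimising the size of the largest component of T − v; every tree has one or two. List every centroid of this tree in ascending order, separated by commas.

17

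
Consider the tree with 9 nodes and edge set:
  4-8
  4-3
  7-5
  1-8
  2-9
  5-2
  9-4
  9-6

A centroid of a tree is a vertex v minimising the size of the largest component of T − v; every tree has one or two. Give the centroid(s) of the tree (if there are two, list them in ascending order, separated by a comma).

9

If 9 is removed the pieces have sizes 4, 3, 1, all ≤ ⌊9/2⌋ = 4.
Every other node leaves some component of size > 4, so the centroid is unique.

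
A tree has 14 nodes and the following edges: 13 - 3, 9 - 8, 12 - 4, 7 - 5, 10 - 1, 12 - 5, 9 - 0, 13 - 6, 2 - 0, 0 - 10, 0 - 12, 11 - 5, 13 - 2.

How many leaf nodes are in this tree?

7

Degree-1 nodes: 1, 3, 4, 6, 7, 8, 11 — 7 of them.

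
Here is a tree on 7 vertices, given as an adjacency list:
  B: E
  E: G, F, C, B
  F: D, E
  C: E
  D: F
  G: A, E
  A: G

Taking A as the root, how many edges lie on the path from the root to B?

Path from A to B: A → G → E → B, which has 3 edges.

3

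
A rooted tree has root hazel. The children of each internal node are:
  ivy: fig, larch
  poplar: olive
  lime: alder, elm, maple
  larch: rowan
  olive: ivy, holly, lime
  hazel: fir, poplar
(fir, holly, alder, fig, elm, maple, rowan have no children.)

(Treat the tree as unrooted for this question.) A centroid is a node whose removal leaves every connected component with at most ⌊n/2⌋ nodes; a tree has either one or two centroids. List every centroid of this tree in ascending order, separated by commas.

Removing olive splits the tree into components of sizes 4, 4, 3, 1; the largest is 4 ≤ ⌊13/2⌋ = 6.
No neighbour of olive does as well, so olive is the unique centroid.

olive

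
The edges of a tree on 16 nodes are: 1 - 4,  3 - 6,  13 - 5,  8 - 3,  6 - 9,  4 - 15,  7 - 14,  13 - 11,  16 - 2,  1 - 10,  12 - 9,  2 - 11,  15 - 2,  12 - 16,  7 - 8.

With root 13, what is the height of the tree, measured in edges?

The longest root-to-leaf path is 13 → 11 → 2 → 16 → 12 → 9 → 6 → 3 → 8 → 7 → 14 (10 edges).

10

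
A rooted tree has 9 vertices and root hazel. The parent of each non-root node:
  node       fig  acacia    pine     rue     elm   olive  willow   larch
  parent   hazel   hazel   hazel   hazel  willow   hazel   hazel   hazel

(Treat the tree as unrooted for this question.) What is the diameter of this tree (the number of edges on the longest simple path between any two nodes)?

Starting from elm, a farthest node is acacia at distance 3.
One longest path: elm – willow – hazel – acacia.
So the diameter is 3.

3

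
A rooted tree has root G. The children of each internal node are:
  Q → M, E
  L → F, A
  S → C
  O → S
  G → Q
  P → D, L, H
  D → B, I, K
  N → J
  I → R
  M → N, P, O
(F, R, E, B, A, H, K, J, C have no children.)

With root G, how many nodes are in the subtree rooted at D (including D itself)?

The subtree rooted at D contains: D, I, K, B, R — 5 nodes.

5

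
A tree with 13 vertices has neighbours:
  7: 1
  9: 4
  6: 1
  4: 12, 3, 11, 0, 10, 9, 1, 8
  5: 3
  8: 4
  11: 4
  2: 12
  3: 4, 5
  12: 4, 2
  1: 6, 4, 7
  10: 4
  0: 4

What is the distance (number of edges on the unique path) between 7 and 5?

4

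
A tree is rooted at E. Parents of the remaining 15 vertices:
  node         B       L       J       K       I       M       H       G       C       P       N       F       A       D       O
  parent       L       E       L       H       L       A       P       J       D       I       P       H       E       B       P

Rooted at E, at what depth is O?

4

Climbing from O to the root: O – P – I – L – E. That's 4 steps.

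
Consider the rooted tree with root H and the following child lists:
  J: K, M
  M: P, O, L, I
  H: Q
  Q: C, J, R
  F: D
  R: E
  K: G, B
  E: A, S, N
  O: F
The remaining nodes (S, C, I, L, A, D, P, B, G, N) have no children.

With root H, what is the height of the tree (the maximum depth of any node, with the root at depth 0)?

6

A deepest node is D, reached by H → Q → J → M → O → F → D.
That path has 6 edges, so the height is 6.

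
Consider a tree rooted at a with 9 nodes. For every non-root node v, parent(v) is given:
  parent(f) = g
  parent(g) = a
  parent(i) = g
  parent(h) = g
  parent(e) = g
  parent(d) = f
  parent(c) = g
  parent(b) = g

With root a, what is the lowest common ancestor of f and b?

f's ancestor chain is f, g, a and b's is b, g, a; they first meet at g.

g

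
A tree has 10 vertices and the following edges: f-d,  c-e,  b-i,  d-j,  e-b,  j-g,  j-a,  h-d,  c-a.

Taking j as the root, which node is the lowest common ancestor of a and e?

a's ancestor chain is a, j and e's is e, c, a, j; they first meet at a.

a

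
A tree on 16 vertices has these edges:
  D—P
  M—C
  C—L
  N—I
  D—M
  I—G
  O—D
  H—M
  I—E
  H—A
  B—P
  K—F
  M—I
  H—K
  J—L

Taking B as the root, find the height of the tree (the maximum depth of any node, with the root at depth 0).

6

A deepest node is J, reached by B → P → D → M → C → L → J.
That path has 6 edges, so the height is 6.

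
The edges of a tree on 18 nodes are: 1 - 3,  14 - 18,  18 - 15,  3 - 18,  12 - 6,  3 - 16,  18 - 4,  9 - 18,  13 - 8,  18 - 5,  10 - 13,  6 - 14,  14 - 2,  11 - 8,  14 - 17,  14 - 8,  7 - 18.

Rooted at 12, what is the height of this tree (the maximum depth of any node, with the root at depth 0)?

5

1 sits deepest: 12–6–14–18–3–1 — 5 edges from the root.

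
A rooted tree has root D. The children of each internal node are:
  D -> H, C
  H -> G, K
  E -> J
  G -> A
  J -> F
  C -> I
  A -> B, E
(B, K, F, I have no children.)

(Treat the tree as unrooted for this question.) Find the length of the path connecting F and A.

3

The path is F - J - E - A, which has 3 edges.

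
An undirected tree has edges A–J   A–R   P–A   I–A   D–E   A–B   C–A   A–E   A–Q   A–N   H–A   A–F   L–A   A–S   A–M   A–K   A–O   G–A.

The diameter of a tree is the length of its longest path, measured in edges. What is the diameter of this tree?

3

A longest path is D-E-A-H, with 3 edges.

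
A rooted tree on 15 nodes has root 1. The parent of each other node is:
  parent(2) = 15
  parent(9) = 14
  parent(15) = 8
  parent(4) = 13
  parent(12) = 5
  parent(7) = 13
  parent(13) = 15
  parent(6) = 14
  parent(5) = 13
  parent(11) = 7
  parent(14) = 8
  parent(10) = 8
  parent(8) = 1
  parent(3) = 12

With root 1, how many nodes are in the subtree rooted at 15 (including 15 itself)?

9

15's subtree: {15, 13, 2, 5, 7, 4, 12, 11, 3}, size 9.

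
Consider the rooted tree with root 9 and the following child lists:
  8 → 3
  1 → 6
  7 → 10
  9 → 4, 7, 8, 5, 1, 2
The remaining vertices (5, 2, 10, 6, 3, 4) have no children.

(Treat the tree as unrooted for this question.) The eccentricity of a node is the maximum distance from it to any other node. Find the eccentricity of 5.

Distances from 5 peak at 3, attained at 3 (10, 6 also at distance 3).
5 – 9 – 8 – 3

3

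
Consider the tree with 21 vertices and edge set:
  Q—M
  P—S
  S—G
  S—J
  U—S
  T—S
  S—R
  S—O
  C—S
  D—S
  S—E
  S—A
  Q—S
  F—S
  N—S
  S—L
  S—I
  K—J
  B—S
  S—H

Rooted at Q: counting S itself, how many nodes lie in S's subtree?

S's subtree: {S, B, T, O, L, H, F, E, J, N, A, G, R, U, P, C, I, D, K}, size 19.

19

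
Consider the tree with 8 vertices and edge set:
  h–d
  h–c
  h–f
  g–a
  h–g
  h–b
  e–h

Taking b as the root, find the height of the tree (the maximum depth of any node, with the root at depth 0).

3

The longest root-to-leaf path is b – h – g – a (3 edges).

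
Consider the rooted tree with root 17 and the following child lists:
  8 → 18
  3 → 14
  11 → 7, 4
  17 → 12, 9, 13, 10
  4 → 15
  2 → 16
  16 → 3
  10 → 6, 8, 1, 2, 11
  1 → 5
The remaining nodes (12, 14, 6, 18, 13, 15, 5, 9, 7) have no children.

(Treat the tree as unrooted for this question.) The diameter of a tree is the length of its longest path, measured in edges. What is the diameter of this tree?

7

A longest path is 14 - 3 - 16 - 2 - 10 - 11 - 4 - 15, with 7 edges.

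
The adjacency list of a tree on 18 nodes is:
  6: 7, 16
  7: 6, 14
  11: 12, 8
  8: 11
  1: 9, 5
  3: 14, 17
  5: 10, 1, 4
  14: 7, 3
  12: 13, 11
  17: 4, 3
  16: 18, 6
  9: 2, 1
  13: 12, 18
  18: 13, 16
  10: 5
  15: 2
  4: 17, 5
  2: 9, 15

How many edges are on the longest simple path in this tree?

16

BFS from 8 reaches 15 last, at distance 16; BFS from 15 confirms no node is farther.
Path: 8-11-12-13-18-16-6-7-14-3-17-4-5-1-9-2-15.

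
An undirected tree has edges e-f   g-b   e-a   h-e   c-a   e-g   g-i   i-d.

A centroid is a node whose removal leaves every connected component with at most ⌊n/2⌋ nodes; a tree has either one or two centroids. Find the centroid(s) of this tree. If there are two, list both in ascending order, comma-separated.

Delete e: the remaining components have sizes 4, 2, 1, 1. Max 4 ≤ 4, so e is a centroid.
No neighbour of e does as well, so e is the unique centroid.

e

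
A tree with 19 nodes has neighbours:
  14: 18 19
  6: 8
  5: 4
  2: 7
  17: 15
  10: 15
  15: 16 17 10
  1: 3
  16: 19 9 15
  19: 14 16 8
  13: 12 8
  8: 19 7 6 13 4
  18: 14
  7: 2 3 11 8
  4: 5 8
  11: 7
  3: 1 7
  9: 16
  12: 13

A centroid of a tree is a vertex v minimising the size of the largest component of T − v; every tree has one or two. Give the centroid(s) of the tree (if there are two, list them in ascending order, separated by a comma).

Removing 8 splits the tree into components of sizes 8, 5, 2, 2, 1; the largest is 8 ≤ ⌊19/2⌋ = 9.
Every other node leaves some component of size > 9, so the centroid is unique.

8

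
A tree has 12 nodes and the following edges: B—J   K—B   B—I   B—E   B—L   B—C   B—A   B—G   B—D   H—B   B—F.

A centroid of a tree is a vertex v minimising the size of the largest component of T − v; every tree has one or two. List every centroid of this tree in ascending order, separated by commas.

B

Delete B: the remaining components have sizes 1, 1, 1, 1, 1, 1, 1, 1, 1, 1, 1. Max 1 ≤ 6, so B is a centroid.
Every other node leaves some component of size > 6, so the centroid is unique.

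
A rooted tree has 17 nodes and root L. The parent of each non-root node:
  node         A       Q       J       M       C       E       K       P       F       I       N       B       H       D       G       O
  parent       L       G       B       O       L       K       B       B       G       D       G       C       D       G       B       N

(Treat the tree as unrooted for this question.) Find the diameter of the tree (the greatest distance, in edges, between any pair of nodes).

A longest path is A-L-C-B-G-N-O-M, with 7 edges.

7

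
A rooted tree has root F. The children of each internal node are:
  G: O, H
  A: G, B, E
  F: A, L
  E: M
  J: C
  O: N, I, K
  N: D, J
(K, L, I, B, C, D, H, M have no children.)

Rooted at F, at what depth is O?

3

Climbing from O to the root: O – G – A – F. That's 3 steps.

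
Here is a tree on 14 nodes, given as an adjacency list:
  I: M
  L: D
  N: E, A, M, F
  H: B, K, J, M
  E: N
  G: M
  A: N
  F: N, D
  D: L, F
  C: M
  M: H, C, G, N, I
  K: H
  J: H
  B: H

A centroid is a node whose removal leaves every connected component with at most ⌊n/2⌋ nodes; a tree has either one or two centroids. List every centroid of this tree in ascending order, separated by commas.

Delete M: the remaining components have sizes 6, 4, 1, 1, 1. Max 6 ≤ 7, so M is a centroid.
No neighbour of M does as well, so M is the unique centroid.

M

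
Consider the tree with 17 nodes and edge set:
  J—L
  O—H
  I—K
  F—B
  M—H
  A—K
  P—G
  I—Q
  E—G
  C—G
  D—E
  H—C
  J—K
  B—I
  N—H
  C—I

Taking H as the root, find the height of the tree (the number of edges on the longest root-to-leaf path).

The longest root-to-leaf path is H–C–I–K–J–L (5 edges).

5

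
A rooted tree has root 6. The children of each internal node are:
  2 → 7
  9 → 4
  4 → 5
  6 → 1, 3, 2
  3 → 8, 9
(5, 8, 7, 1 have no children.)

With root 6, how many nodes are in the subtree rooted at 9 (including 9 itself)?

The subtree rooted at 9 contains: 9, 4, 5 — 3 nodes.

3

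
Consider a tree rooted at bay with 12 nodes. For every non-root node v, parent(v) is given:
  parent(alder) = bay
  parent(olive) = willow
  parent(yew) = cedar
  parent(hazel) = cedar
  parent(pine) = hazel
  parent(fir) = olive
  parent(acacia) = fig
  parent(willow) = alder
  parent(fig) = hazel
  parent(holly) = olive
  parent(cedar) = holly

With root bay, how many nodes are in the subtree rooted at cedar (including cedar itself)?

Descendants of cedar (including itself): cedar, hazel, yew, fig, pine, acacia. That's 6.

6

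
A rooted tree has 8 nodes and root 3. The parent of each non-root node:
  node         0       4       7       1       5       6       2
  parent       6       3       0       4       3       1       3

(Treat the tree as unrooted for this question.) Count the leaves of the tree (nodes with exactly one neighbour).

3

Exactly 3 nodes have a single neighbour: 2, 5, 7.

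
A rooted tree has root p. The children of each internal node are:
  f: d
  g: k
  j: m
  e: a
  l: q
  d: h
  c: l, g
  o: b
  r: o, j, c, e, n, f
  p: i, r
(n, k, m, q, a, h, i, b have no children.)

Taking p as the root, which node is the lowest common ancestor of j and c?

j's ancestor chain is j, r, p and c's is c, r, p; they first meet at r.

r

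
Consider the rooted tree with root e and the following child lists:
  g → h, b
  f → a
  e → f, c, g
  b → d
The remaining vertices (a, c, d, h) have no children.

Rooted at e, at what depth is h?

2

e–g–h — 2 edges.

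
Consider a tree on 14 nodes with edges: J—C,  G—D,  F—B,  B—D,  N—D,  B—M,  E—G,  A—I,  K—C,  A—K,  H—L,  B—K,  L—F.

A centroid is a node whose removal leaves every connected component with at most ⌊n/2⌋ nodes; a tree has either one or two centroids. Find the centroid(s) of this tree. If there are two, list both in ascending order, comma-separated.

If B is removed the pieces have sizes 5, 4, 3, 1, all ≤ ⌊14/2⌋ = 7.
Every other node leaves some component of size > 7, so the centroid is unique.

B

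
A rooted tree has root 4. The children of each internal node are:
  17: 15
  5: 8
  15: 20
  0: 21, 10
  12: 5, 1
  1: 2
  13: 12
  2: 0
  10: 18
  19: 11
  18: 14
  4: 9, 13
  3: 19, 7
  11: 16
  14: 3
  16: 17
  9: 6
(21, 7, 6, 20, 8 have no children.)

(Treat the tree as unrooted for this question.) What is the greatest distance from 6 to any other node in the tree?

Distances from 6 peak at 17, attained at 20.
6 – 9 – 4 – 13 – 12 – 1 – 2 – 0 – 10 – 18 – 14 – 3 – 19 – 11 – 16 – 17 – 15 – 20

17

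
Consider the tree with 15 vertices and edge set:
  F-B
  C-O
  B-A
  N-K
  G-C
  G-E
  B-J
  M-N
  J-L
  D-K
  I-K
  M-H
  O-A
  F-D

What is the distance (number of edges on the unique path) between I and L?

I–K–D–F–B–J–L: 6 edges.

6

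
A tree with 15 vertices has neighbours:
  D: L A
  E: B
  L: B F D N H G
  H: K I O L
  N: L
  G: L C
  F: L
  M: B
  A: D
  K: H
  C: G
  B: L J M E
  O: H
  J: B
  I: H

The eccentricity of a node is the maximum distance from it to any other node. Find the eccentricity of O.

4

Distances from O peak at 4, attained at J (C, E, M, A also at distance 4).
O–H–L–B–J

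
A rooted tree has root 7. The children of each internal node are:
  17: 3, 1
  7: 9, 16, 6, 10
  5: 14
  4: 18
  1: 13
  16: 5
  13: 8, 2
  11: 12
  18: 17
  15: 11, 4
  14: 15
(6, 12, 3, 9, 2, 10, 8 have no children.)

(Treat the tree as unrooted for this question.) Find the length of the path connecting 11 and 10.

The path is 11–15–14–5–16–7–10, which has 6 edges.

6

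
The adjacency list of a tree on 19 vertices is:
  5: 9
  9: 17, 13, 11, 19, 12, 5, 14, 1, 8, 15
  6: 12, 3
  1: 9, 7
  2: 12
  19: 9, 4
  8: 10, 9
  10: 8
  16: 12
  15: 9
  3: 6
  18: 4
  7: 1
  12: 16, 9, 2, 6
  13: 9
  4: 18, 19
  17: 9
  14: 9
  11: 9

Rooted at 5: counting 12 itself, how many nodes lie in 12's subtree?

The subtree rooted at 12 contains: 12, 6, 2, 16, 3 — 5 nodes.

5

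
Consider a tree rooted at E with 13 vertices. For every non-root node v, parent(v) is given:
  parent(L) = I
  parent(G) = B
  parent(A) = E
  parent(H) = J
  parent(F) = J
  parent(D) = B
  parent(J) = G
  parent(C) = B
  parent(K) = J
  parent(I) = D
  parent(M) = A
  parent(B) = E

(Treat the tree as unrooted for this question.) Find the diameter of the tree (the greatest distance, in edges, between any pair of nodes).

BFS from L reaches H last, at distance 6; BFS from H confirms no node is farther.
Path: L–I–D–B–G–J–H.

6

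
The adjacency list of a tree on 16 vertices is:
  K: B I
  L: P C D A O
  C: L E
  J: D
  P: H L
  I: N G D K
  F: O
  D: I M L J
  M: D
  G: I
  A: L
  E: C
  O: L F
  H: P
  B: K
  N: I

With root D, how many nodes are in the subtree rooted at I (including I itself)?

5

Descendants of I (including itself): I, G, K, N, B. That's 5.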